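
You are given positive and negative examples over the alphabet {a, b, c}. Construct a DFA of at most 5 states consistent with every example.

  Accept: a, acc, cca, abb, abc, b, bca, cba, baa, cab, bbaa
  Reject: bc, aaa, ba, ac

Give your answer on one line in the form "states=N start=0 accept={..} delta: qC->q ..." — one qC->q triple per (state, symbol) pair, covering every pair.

State merging on the prefix tree: take the shortest (then alphabetical) example prefix whose next move is undefined and point that move at state 0, else 1, else 2, ...; a target is out if some Accept/Reject pair would then sit in one state with the same input left (inseparable). If every existing state is out, open a new one.
a: 0a undefined. 0a->0: no, a/aaa meet in 0. Open state 1: 0a->1.
b: 0b undefined. 0b->0: no, a/ba meet in 1. 0b->1: no, baa/aaa meet in 1 with "aa" left. Open state 2: 0b->2.
c: 0c undefined. 0c->0: no, cba/ba meet in 2 with "a" left. 0c->1: ok.
aa: 1a undefined. 1a->0: no, a/aaa meet in 1. 1a->1: no, a/aaa meet in 1. 1a->2: ok.
ab: 1b undefined. 1b->0: ok.
ac: 1c undefined. 1c->0: ok.
ba: 2a undefined. 2a->0: ok.
bb: 2b undefined. 2b->0: no, cab/aaa meet in 0. 2b->1: no, bbaa/aaa meet in 0. 2b->2: ok.
bc: 2c undefined. 2c->0: ok.
All examples now run through 3 states with every (state, symbol) defined. Accept strings end in {1,2}, Reject strings end in {0}; accept={1,2}.

states=3 start=0 accept={1,2} delta: 0a->1 0b->2 0c->1 1a->2 1b->0 1c->0 2a->0 2b->2 2c->0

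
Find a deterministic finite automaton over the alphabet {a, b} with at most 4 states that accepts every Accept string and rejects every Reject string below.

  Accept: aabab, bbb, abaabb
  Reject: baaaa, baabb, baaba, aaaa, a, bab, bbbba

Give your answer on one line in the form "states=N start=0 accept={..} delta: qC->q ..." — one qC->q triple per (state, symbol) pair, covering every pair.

Grow the machine one transition at a time. Run the examples from 0; the earliest place one falls off (shortest prefix, ties alphabetical) gets sent to the lowest-numbered state that keeps every Accept/Reject pair distinguishable — a pair clashes when both reach the same state with identical unread suffix — and to a fresh state only if none does.
a: 0a undefined. 0a->0: no, aabab/bab meet in 0 with "bab" left. Open state 1: 0a->1.
b: 0b undefined. 0b->0: ok.
aa: 1a undefined. 1a->0: no, aabab/bab meet in 1 with "b" left. 1a->1: ok.
ab: 1b undefined. 1b->0: no, aabab/baabb meet in 0. 1b->1: no, aabab/baaaa meet in 1. Open state 2: 1b->2.
aba: 2a undefined. 2a->0: no, aabab/baaba meet in 0. 2a->1: no, aabab/bab meet in 2. 2a->2: no, aabab/baabb meet in 2 with "b" left. Open state 3: 2a->3.
abaa: 3a undefined. 3a->0: ok.
aabab: 3b undefined. 3b->0: ok.
baabb: 2b undefined. 2b->0: no, aabab/baabb meet in 0. 2b->1: ok.
All examples now run through 4 states with every (state, symbol) defined. Accept strings end in {0}, Reject strings end in {1,2,3}; accept={0}.

states=4 start=0 accept={0} delta: 0a->1 0b->0 1a->1 1b->2 2a->3 2b->1 3a->0 3b->0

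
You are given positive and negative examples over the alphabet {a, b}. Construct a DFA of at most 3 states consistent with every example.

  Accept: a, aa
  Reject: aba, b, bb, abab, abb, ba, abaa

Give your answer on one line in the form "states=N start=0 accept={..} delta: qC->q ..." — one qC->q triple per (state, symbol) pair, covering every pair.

Grow the machine one transition at a time. Run the examples from 0; the earliest place one falls off (shortest prefix, ties alphabetical) gets sent to the lowest-numbered state that keeps every Accept/Reject pair distinguishable — a pair clashes when both reach the same state with identical unread suffix — and to a fresh state only if none does.
a: 0a undefined. 0a->0: ok.
b: 0b undefined. 0b->0: no, a/aba meet in 0. Open state 1: 0b->1.
ba: 1a undefined. 1a->0: no, a/aba meet in 0. 1a->1: ok.
bb: 1b undefined. 1b->0: no, a/bb meet in 0. 1b->1: ok.
All examples now run through 2 states with every (state, symbol) defined. Accept strings end in {0}, Reject strings end in {1}; accept={0}.

states=2 start=0 accept={0} delta: 0a->0 0b->1 1a->1 1b->1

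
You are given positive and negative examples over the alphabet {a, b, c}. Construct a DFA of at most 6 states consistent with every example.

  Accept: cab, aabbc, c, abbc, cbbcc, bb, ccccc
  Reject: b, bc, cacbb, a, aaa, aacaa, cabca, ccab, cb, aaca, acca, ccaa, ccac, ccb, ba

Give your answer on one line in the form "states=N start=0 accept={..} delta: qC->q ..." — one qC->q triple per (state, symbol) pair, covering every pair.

states=6 start=0 accept={2,4} delta: 0a->0 0b->1 0c->2 1a->0 1b->2 1c->0 2a->3 2b->0 2c->4 3a->0 3b->2 3c->1 4a->5 4b->0 4c->0 5a->0 5b->0 5c->0

Grow the machine one transition at a time. Run the examples from 0; the earliest place one falls off (shortest prefix, ties alphabetical) gets sent to the lowest-numbered state that keeps every Accept/Reject pair distinguishable — a pair clashes when both reach the same state with identical unread suffix — and to a fresh state only if none does.
a: 0a undefined. 0a->0: ok.
b: 0b undefined. 0b->0: no, aabbc/bc meet in 0 with "c" left. Open state 1: 0b->1.
c: 0c undefined. 0c->0: no, cab/b meet in 1. 0c->1: no, c/b meet in 1. Open state 2: 0c->2.
ba: 1a undefined. 1a->0: ok.
bb: 1b undefined. 1b->0: no, bb/a meet in 0. 1b->1: no, aabbc/bc meet in 1 with "c" left. 1b->2: ok.
bc: 1c undefined. 1c->0: ok.
ca: 2a undefined. 2a->0: no, cab/b meet in 1. 2a->1: no, cab/cacbb meet in 2. 2a->2: no, cab/cb meet in 2 with "b" left. Open state 3: 2a->3.
cb: 2b undefined. 2b->0: ok.
cc: 2c undefined. 2c->0: no, aabbc/bc meet in 0. 2c->1: no, aabbc/b meet in 1. 2c->2: no, cab/ccab meet in 3 with "b" left. 2c->3: no, cab/ccb meet in 3 with "b" left. Open state 4: 2c->4.
cab: 3b undefined. 3b->0: no, cab/bc meet in 0. 3b->1: no, cab/b meet in 1. 3b->2: ok.
cac: 3c undefined. 3c->0: no, cab/cacbb meet in 2. 3c->1: ok.
cca: 4a undefined. 4a->0: no, cab/ccac meet in 2. 4a->1: no, cab/ccab meet in 2. 4a->2: no, cab/cabca meet in 2. 4a->3: no, cab/ccab meet in 2. 4a->4: no, aabbc/cabca meet in 4. Open state 5: 4a->5.
ccb: 4b undefined. 4b->0: ok.
ccc: 4c undefined. 4c->0: ok.
ccaa: 5a undefined. 5a->0: ok.
ccab: 5b undefined. 5b->0: ok.
ccac: 5c undefined. 5c->0: ok.
aacaa: 3a undefined. 3a->0: ok.
All examples now run through 6 states with every (state, symbol) defined. Accept strings end in {2,4}, Reject strings end in {0,1,3,5}; accept={2,4}.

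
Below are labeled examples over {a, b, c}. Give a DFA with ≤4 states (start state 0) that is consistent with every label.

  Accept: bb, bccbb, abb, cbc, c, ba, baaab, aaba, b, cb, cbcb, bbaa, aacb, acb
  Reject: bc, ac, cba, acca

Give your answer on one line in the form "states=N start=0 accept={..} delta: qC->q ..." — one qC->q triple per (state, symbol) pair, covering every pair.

Grow the machine one transition at a time. Run the examples from 0; the earliest place one falls off (shortest prefix, ties alphabetical) gets sent to the lowest-numbered state that keeps every Accept/Reject pair distinguishable — a pair clashes when both reach the same state with identical unread suffix — and to a fresh state only if none does.
a: 0a undefined. 0a->0: no, c/ac meet in 0 with "c" left. Open state 1: 0a->1.
b: 0b undefined. 0b->0: no, c/bc meet in 0 with "c" left. 0b->1: ok.
c: 0c undefined. 0c->0: no, cbc/bc meet in 1 with "c" left. 0c->1: ok.
aa: 1a undefined. 1a->0: ok.
ab: 1b undefined. 1b->0: no, abb/cba meet in 1. 1b->1: no, cbc/bc meet in 1 with "c" left. Open state 2: 1b->2.
ac: 1c undefined. 1c->0: no, ba/bc meet in 0. 1c->1: no, c/bc meet in 1. 1c->2: no, bb/bc meet in 2. Open state 3: 1c->3.
abb: 2b undefined. 2b->0: ok.
acb: 3b undefined. 3b->0: ok.
acc: 3c undefined. 3c->0: no, c/acca meet in 1. 3c->1: no, bccbb/acca meet in 0. 3c->2: ok.
bba: 2a undefined. 2a->0: no, abb/cba meet in 0. 2a->1: no, bccbb/cba meet in 1. 2a->2: no, bb/cba meet in 2. 2a->3: ok.
cbc: 2c undefined. 2c->0: ok.
bbaa: 3a undefined. 3a->0: ok.
All examples now run through 4 states with every (state, symbol) defined. Accept strings end in {0,1,2}, Reject strings end in {3}; accept={0,1,2}.

states=4 start=0 accept={0,1,2} delta: 0a->1 0b->1 0c->1 1a->0 1b->2 1c->3 2a->3 2b->0 2c->0 3a->0 3b->0 3c->2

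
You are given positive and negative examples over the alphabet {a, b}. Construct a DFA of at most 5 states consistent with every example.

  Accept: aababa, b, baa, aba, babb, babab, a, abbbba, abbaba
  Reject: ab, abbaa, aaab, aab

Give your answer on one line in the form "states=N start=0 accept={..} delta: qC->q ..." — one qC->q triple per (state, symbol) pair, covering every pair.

Fold the examples into a partial DFA from state 0: repeatedly fix the first undefined (state, symbol) met by the shortest-then-alphabetical prefix, trying targets in increasing order and rejecting any under which an Accept and a Reject string meet in one state with the same remainder; add a state when all current targets are rejected. Accepting states are where Accept strings end.
a: 0a undefined. 0a->0: no, b/ab meet in 0 with "b" left. Open state 1: 0a->1.
b: 0b undefined. 0b->0: ok.
aa: 1a undefined. 1a->0: no, b/aab meet in 0. 1a->1: ok.
ab: 1b undefined. 1b->0: no, aababa/abbaa meet in 1. 1b->1: no, aababa/ab meet in 1. Open state 2: 1b->2.
aba: 2a undefined. 2a->0: ok.
abb: 2b undefined. 2b->0: no, aababa/abbaa meet in 1. 2b->1: no, aababa/abbaa meet in 1. 2b->2: no, aababa/abbaa meet in 1. Open state 3: 2b->3.
abba: 3a undefined. 3a->0: no, aababa/abbaa meet in 1. 3a->1: no, aababa/abbaa meet in 1. 3a->2: no, b/abbaa meet in 0. 3a->3: no, babb/abbaa meet in 3. Open state 4: 3a->4.
abbb: 3b undefined. 3b->0: ok.
abbaa: 4a undefined. 4a->0: no, b/abbaa meet in 0. 4a->1: no, aababa/abbaa meet in 1. 4a->2: ok.
abbab: 4b undefined. 4b->0: ok.
All examples now run through 5 states with every (state, symbol) defined. Accept strings end in {0,1,3}, Reject strings end in {2}; accept={0,1,3}.

states=5 start=0 accept={0,1,3} delta: 0a->1 0b->0 1a->1 1b->2 2a->0 2b->3 3a->4 3b->0 4a->2 4b->0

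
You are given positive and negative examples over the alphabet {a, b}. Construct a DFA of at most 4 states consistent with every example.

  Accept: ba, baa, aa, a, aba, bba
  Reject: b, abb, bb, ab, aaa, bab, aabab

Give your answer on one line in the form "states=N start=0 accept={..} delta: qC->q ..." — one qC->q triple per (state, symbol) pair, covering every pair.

states=3 start=0 accept={1,2} delta: 0a->1 0b->0 1a->2 1b->0 2a->0 2b->0

Grow the machine one transition at a time. Run the examples from 0; the earliest place one falls off (shortest prefix, ties alphabetical) gets sent to the lowest-numbered state that keeps every Accept/Reject pair distinguishable — a pair clashes when both reach the same state with identical unread suffix — and to a fresh state only if none does.
a: 0a undefined. 0a->0: no, aa/aaa meet in 0. Open state 1: 0a->1.
b: 0b undefined. 0b->0: ok.
aa: 1a undefined. 1a->0: no, ba/aaa meet in 1. 1a->1: no, ba/aaa meet in 1. Open state 2: 1a->2.
ab: 1b undefined. 1b->0: ok.
aaa: 2a undefined. 2a->0: ok.
aab: 2b undefined. 2b->0: ok.
All examples now run through 3 states with every (state, symbol) defined. Accept strings end in {1,2}, Reject strings end in {0}; accept={1,2}.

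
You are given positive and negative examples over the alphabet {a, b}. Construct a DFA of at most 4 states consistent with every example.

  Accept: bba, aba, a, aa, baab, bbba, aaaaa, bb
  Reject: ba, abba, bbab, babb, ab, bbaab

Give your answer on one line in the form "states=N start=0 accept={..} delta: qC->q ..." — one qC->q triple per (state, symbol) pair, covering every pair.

states=4 start=0 accept={0,1} delta: 0a->1 0b->2 1a->0 1b->3 2a->2 2b->1 3a->0 3b->2

Fold the examples into a partial DFA from state 0: repeatedly fix the first undefined (state, symbol) met by the shortest-then-alphabetical prefix, trying targets in increasing order and rejecting any under which an Accept and a Reject string meet in one state with the same remainder; add a state when all current targets are rejected. Accepting states are where Accept strings end.
a: 0a undefined. 0a->0: no, bba/abba meet in 0 with "bba" left. Open state 1: 0a->1.
b: 0b undefined. 0b->0: no, bba/ba meet in 1. 0b->1: no, aa/ba meet in 1 with "a" left. Open state 2: 0b->2.
aa: 1a undefined. 1a->0: ok.
ab: 1b undefined. 1b->0: no, aa/ab meet in 0. 1b->1: no, aba/abba meet in 0. 1b->2: no, bba/abba meet in 2 with "ba" left. Open state 3: 1b->3.
ba: 2a undefined. 2a->0: no, aa/ba meet in 0. 2a->1: no, a/ba meet in 1. 2a->2: ok.
bb: 2b undefined. 2b->0: no, bbba/ba meet in 2. 2b->1: ok.
aba: 3a undefined. 3a->0: ok.
abb: 3b undefined. 3b->0: no, a/abba meet in 1. 3b->1: no, bba/abba meet in 0. 3b->2: ok.
All examples now run through 4 states with every (state, symbol) defined. Accept strings end in {0,1}, Reject strings end in {2,3}; accept={0,1}.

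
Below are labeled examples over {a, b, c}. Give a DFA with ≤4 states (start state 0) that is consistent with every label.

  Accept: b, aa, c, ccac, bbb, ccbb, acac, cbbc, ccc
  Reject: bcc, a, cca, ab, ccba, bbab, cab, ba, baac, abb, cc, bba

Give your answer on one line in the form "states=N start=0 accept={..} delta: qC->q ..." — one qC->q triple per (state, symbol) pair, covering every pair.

Grow the machine one transition at a time. Run the examples from 0; the earliest place one falls off (shortest prefix, ties alphabetical) gets sent to the lowest-numbered state that keeps every Accept/Reject pair distinguishable — a pair clashes when both reach the same state with identical unread suffix — and to a fresh state only if none does.
a: 0a undefined. 0a->0: no, b/ab meet in 0 with "b" left. Open state 1: 0a->1.
b: 0b undefined. 0b->0: ok.
c: 0c undefined. 0c->0: no, b/bcc meet in 0. 0c->1: no, c/a meet in 1. Open state 2: 0c->2.
aa: 1a undefined. 1a->0: no, c/baac meet in 2. 1a->1: no, aa/a meet in 1. 1a->2: ok.
ab: 1b undefined. 1b->0: no, b/ab meet in 0. 1b->1: ok.
ac: 1c undefined. 1c->0: ok.
ca: 2a undefined. 2a->0: no, b/cab meet in 0. 2a->1: ok.
cb: 2b undefined. 2b->0: ok.
cc: 2c undefined. 2c->0: no, b/bcc meet in 0. 2c->1: no, aa/cca meet in 2. 2c->2: no, aa/bcc meet in 2. Open state 3: 2c->3.
cca: 3a undefined. 3a->0: no, b/cca meet in 0. 3a->1: ok.
ccb: 3b undefined. 3b->0: ok.
ccc: 3c undefined. 3c->0: ok.
All examples now run through 4 states with every (state, symbol) defined. Accept strings end in {0,2}, Reject strings end in {1,3}; accept={0,2}.

states=4 start=0 accept={0,2} delta: 0a->1 0b->0 0c->2 1a->2 1b->1 1c->0 2a->1 2b->0 2c->3 3a->1 3b->0 3c->0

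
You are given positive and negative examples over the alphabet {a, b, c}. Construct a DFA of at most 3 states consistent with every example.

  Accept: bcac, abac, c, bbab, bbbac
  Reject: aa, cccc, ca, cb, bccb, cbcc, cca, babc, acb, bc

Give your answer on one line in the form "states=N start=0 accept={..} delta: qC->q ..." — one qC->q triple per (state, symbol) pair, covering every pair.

Fold the examples into a partial DFA from state 0: repeatedly fix the first undefined (state, symbol) met by the shortest-then-alphabetical prefix, trying targets in increasing order and rejecting any under which an Accept and a Reject string meet in one state with the same remainder; add a state when all current targets are rejected. Accepting states are where Accept strings end.
a: 0a undefined. 0a->0: ok.
b: 0b undefined. 0b->0: no, abac/babc meet in 0 with "c" left. Open state 1: 0b->1.
c: 0c undefined. 0c->0: no, c/aa meet in 0. 0c->1: ok.
ba: 1a undefined. 1a->0: ok.
bb: 1b undefined. 1b->0: ok.
bc: 1c undefined. 1c->0: ok.
All examples now run through 2 states with every (state, symbol) defined. Accept strings end in {1}, Reject strings end in {0}; accept={1}.

states=2 start=0 accept={1} delta: 0a->0 0b->1 0c->1 1a->0 1b->0 1c->0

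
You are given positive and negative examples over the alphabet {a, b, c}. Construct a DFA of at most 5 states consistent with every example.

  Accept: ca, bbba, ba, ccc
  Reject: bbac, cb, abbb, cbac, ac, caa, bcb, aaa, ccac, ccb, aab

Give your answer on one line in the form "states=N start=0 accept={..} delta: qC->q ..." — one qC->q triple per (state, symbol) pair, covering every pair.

State merging on the prefix tree: take the shortest (then alphabetical) example prefix whose next move is undefined and point that move at state 0, else 1, else 2, ...; a target is out if some Accept/Reject pair would then sit in one state with the same input left (inseparable). If every existing state is out, open a new one.
a: 0a undefined. 0a->0: ok.
b: 0b undefined. 0b->0: no, bbba/abbb meet in 0. Open state 1: 0b->1.
c: 0c undefined. 0c->0: no, ca/ac meet in 0. 0c->1: ok.
ba: 1a undefined. 1a->0: no, ca/caa meet in 0. 1a->1: no, ca/ac meet in 1. Open state 2: 1a->2.
bb: 1b undefined. 1b->0: ok.
bc: 1c undefined. 1c->0: no, ccc/bbac meet in 1. 1c->1: no, ccc/bbac meet in 1. 1c->2: ok.
bcb: 2b undefined. 2b->0: ok.
caa: 2a undefined. 2a->0: ok.
ccc: 2c undefined. 2c->0: no, ccc/cb meet in 0. 2c->1: no, ccc/bbac meet in 1. 2c->2: ok.
All examples now run through 3 states with every (state, symbol) defined. Accept strings end in {2}, Reject strings end in {0,1}; accept={2}.

states=3 start=0 accept={2} delta: 0a->0 0b->1 0c->1 1a->2 1b->0 1c->2 2a->0 2b->0 2c->2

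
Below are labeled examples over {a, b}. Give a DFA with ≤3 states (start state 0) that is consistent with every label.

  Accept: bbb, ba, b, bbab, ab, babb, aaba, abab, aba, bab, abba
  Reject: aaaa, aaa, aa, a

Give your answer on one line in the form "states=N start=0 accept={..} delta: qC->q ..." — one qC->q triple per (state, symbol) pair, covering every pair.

Grow the machine one transition at a time. Run the examples from 0; the earliest place one falls off (shortest prefix, ties alphabetical) gets sent to the lowest-numbered state that keeps every Accept/Reject pair distinguishable — a pair clashes when both reach the same state with identical unread suffix — and to a fresh state only if none does.
a: 0a undefined. 0a->0: ok.
b: 0b undefined. 0b->0: no, bbb/aaaa meet in 0. Open state 1: 0b->1.
ba: 1a undefined. 1a->0: no, ba/aaaa meet in 0. 1a->1: ok.
bb: 1b undefined. 1b->0: no, abab/aaaa meet in 0. 1b->1: ok.
All examples now run through 2 states with every (state, symbol) defined. Accept strings end in {1}, Reject strings end in {0}; accept={1}.

states=2 start=0 accept={1} delta: 0a->0 0b->1 1a->1 1b->1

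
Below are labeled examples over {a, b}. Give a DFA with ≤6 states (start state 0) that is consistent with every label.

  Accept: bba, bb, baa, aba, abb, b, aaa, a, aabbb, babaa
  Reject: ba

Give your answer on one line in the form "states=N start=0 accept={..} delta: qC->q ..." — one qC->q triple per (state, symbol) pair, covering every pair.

Grow the machine one transition at a time. Run the examples from 0; the earliest place one falls off (shortest prefix, ties alphabetical) gets sent to the lowest-numbered state that keeps every Accept/Reject pair distinguishable — a pair clashes when both reach the same state with identical unread suffix — and to a fresh state only if none does.
a: 0a undefined. 0a->0: no, aba/ba meet in 0 with "ba" left. Open state 1: 0a->1.
b: 0b undefined. 0b->0: no, bba/ba meet in 1. 0b->1: ok.
aa: 1a undefined. 1a->0: ok.
ab: 1b undefined. 1b->0: no, bb/ba meet in 0. 1b->1: no, bba/ba meet in 0. Open state 2: 1b->2.
aba: 2a undefined. 2a->0: no, bba/ba meet in 0. 2a->1: ok.
abb: 2b undefined. 2b->0: no, abb/ba meet in 0. 2b->1: ok.
All examples now run through 3 states with every (state, symbol) defined. Accept strings end in {1,2}, Reject strings end in {0}; accept={1,2}.

states=3 start=0 accept={1,2} delta: 0a->1 0b->1 1a->0 1b->2 2a->1 2b->1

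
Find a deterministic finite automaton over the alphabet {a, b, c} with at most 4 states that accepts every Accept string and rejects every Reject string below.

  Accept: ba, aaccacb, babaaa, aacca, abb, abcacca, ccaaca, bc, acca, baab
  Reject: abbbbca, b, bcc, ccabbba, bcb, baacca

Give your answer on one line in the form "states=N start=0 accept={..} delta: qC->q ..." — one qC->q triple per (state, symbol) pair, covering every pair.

states=4 start=0 accept={0,2,3} delta: 0a->0 0b->1 0c->1 1a->2 1b->2 1c->0 2a->2 2b->3 2c->3 3a->1 3b->2 3c->3

State merging on the prefix tree: take the shortest (then alphabetical) example prefix whose next move is undefined and point that move at state 0, else 1, else 2, ...; a target is out if some Accept/Reject pair would then sit in one state with the same input left (inseparable). If every existing state is out, open a new one.
a: 0a undefined. 0a->0: ok.
b: 0b undefined. 0b->0: no, ba/b meet in 0. Open state 1: 0b->1.
c: 0c undefined. 0c->0: no, aaccacb/b meet in 1. 0c->1: ok.
ba: 1a undefined. 1a->0: no, aacca/baacca meet in 1 with "ca" left. 1a->1: no, ba/b meet in 1. Open state 2: 1a->2.
bc: 1c undefined. 1c->0: ok.
abb: 1b undefined. 1b->0: no, ba/abbbbca meet in 2. 1b->1: no, ba/ccabbba meet in 2. 1b->2: ok.
baa: 2a undefined. 2a->0: no, aacca/baacca meet in 0. 2a->1: no, ba/baacca meet in 2. 2a->2: ok.
bab: 2b undefined. 2b->0: no, babaaa/abbbbca meet in 0. 2b->1: no, ba/ccabbba meet in 2. 2b->2: no, ba/ccabbba meet in 2. Open state 3: 2b->3.
baac: 2c undefined. 2c->0: no, ba/baacca meet in 2. 2c->1: no, aacca/baacca meet in 0. 2c->2: no, ba/baacca meet in 2. 2c->3: ok.
baba: 3a undefined. 3a->0: no, babaaa/ccabbba meet in 0. 3a->1: ok.
abbbb: 3b undefined. 3b->0: no, ba/abbbbca meet in 2. 3b->1: no, aacca/abbbbca meet in 0. 3b->2: ok.
baacc: 3c undefined. 3c->0: no, aacca/baacca meet in 0. 3c->1: no, ba/baacca meet in 2. 3c->2: no, ba/baacca meet in 2. 3c->3: ok.
All examples now run through 4 states with every (state, symbol) defined. Accept strings end in {0,2,3}, Reject strings end in {1}; accept={0,2,3}.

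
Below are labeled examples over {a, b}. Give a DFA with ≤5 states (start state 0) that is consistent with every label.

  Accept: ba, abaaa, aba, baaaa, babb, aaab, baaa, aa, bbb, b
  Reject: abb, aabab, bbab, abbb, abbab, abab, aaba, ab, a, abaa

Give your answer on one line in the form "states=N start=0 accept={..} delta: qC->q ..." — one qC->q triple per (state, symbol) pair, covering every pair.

states=5 start=0 accept={0,2,4} delta: 0a->1 0b->2 1a->2 1b->3 2a->0 2b->0 3a->4 3b->3 4a->1 4b->1

Fold the examples into a partial DFA from state 0: repeatedly fix the first undefined (state, symbol) met by the shortest-then-alphabetical prefix, trying targets in increasing order and rejecting any under which an Accept and a Reject string meet in one state with the same remainder; add a state when all current targets are rejected. Accepting states are where Accept strings end.
a: 0a undefined. 0a->0: no, ba/aaba meet in 0 with "ba" left. Open state 1: 0a->1.
b: 0b undefined. 0b->0: no, ba/a meet in 1. 0b->1: no, bbb/abb meet in 1 with "bb" left. Open state 2: 0b->2.
aa: 1a undefined. 1a->0: no, ba/aaba meet in 2 with "a" left. 1a->1: no, aba/aaba meet in 1 with "ba" left. 1a->2: ok.
ab: 1b undefined. 1b->0: no, aba/a meet in 1. 1b->1: no, ba/abaa meet in 2 with "a" left. 1b->2: no, aaab/abab meet in 2 with "ab" left. Open state 3: 1b->3.
ba: 2a undefined. 2a->0: ok.
bb: 2b undefined. 2b->0: ok.
aba: 3a undefined. 3a->0: no, abaaa/abab meet in 2. 3a->1: no, aba/aaba meet in 1. 3a->2: no, ba/abab meet in 0. 3a->3: no, abaaa/aabab meet in 3. Open state 4: 3a->4.
abb: 3b undefined. 3b->0: no, ba/abb meet in 0. 3b->1: no, ba/abbab meet in 0. 3b->2: no, ba/abbb meet in 0. 3b->3: ok.
abaa: 4a undefined. 4a->0: no, ba/abaa meet in 0. 4a->1: ok.
abab: 4b undefined. 4b->0: no, ba/abbab meet in 0. 4b->1: ok.
All examples now run through 5 states with every (state, symbol) defined. Accept strings end in {0,2,4}, Reject strings end in {1,3}; accept={0,2,4}.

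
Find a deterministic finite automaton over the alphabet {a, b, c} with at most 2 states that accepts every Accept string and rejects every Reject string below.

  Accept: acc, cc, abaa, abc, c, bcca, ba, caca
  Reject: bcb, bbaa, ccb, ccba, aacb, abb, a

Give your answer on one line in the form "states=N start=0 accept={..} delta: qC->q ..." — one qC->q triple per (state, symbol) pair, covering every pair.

states=2 start=0 accept={1} delta: 0a->0 0b->1 0c->1 1a->1 1b->0 1c->1

Fold the examples into a partial DFA from state 0: repeatedly fix the first undefined (state, symbol) met by the shortest-then-alphabetical prefix, trying targets in increasing order and rejecting any under which an Accept and a Reject string meet in one state with the same remainder; add a state when all current targets are rejected. Accepting states are where Accept strings end.
a: 0a undefined. 0a->0: ok.
b: 0b undefined. 0b->0: no, abaa/bbaa meet in 0. Open state 1: 0b->1.
c: 0c undefined. 0c->0: no, acc/a meet in 0. 0c->1: ok.
ba: 1a undefined. 1a->0: no, abaa/a meet in 0. 1a->1: ok.
bb: 1b undefined. 1b->0: ok.
bc: 1c undefined. 1c->0: no, acc/bbaa meet in 0. 1c->1: ok.
All examples now run through 2 states with every (state, symbol) defined. Accept strings end in {1}, Reject strings end in {0}; accept={1}.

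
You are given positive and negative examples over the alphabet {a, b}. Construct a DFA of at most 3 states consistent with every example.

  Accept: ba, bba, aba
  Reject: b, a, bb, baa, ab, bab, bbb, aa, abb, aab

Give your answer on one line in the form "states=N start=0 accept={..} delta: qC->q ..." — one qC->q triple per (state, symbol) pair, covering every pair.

Fold the examples into a partial DFA from state 0: repeatedly fix the first undefined (state, symbol) met by the shortest-then-alphabetical prefix, trying targets in increasing order and rejecting any under which an Accept and a Reject string meet in one state with the same remainder; add a state when all current targets are rejected. Accepting states are where Accept strings end.
a: 0a undefined. 0a->0: ok.
b: 0b undefined. 0b->0: no, ba/b meet in 0. Open state 1: 0b->1.
ba: 1a undefined. 1a->0: no, ba/a meet in 0. 1a->1: no, ba/b meet in 1. Open state 2: 1a->2.
bb: 1b undefined. 1b->0: no, bba/a meet in 0. 1b->1: ok.
baa: 2a undefined. 2a->0: ok.
bab: 2b undefined. 2b->0: ok.
All examples now run through 3 states with every (state, symbol) defined. Accept strings end in {2}, Reject strings end in {0,1}; accept={2}.

states=3 start=0 accept={2} delta: 0a->0 0b->1 1a->2 1b->1 2a->0 2b->0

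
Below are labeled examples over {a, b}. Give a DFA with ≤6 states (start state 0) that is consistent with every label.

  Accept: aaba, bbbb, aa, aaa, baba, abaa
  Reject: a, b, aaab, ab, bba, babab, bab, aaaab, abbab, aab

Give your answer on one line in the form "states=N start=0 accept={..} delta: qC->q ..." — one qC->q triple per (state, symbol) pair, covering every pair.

State merging on the prefix tree: take the shortest (then alphabetical) example prefix whose next move is undefined and point that move at state 0, else 1, else 2, ...; a target is out if some Accept/Reject pair would then sit in one state with the same input left (inseparable). If every existing state is out, open a new one.
a: 0a undefined. 0a->0: no, aa/a meet in 0. Open state 1: 0a->1.
b: 0b undefined. 0b->0: no, bbbb/b meet in 0. 0b->1: ok.
aa: 1a undefined. 1a->0: no, aaa/a meet in 1. 1a->1: no, aaba/bba meet in 1 with "ba" left. Open state 2: 1a->2.
ab: 1b undefined. 1b->0: no, bbbb/ab meet in 0. 1b->1: no, bbbb/a meet in 1. 1b->2: no, aa/ab meet in 2. Open state 3: 1b->3.
aaa: 2a undefined. 2a->0: ok.
aab: 2b undefined. 2b->0: no, aaba/a meet in 1. 2b->1: ok.
aba: 3a undefined. 3a->0: no, aaa/bba meet in 0. 3a->1: ok.
abb: 3b undefined. 3b->0: no, bbbb/a meet in 1. 3b->1: no, bbbb/ab meet in 3. 3b->2: no, bbbb/a meet in 1. 3b->3: no, bbbb/ab meet in 3. Open state 4: 3b->4.
abba: 4a undefined. 4a->0: ok.
bbbb: 4b undefined. 4b->0: ok.
All examples now run through 5 states with every (state, symbol) defined. Accept strings end in {0,2}, Reject strings end in {1,3}; accept={0,2}.

states=5 start=0 accept={0,2} delta: 0a->1 0b->1 1a->2 1b->3 2a->0 2b->1 3a->1 3b->4 4a->0 4b->0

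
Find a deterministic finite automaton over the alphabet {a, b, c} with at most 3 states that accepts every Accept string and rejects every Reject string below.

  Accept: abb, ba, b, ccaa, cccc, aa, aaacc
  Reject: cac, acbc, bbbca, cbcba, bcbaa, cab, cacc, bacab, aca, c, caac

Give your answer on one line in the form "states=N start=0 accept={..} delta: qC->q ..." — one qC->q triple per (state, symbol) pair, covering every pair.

states=3 start=0 accept={0} delta: 0a->0 0b->0 0c->1 1a->2 1b->2 1c->0 2a->2 2b->1 2c->2

Fold the examples into a partial DFA from state 0: repeatedly fix the first undefined (state, symbol) met by the shortest-then-alphabetical prefix, trying targets in increasing order and rejecting any under which an Accept and a Reject string meet in one state with the same remainder; add a state when all current targets are rejected. Accepting states are where Accept strings end.
a: 0a undefined. 0a->0: ok.
b: 0b undefined. 0b->0: ok.
c: 0c undefined. 0c->0: no, abb/cac meet in 0. Open state 1: 0c->1.
ca: 1a undefined. 1a->0: no, abb/bbbca meet in 0. 1a->1: no, aaacc/cac meet in 1 with "c" left. Open state 2: 1a->2.
cb: 1b undefined. 1b->0: no, abb/cbcba meet in 0. 1b->1: no, aaacc/acbc meet in 1 with "c" left. 1b->2: ok.
cc: 1c undefined. 1c->0: ok.
caa: 2a undefined. 2a->0: no, abb/bcbaa meet in 0. 2a->1: no, abb/caac meet in 0. 2a->2: ok.
cab: 2b undefined. 2b->0: no, abb/cab meet in 0. 2b->1: ok.
cac: 2c undefined. 2c->0: no, abb/cac meet in 0. 2c->1: no, abb/cacc meet in 0. 2c->2: ok.
All examples now run through 3 states with every (state, symbol) defined. Accept strings end in {0}, Reject strings end in {1,2}; accept={0}.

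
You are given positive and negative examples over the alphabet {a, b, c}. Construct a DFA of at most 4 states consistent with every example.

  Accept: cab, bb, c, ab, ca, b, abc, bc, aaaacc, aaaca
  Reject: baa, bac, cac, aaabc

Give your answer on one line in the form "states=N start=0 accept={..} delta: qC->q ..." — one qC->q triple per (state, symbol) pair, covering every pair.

states=3 start=0 accept={0,1} delta: 0a->1 0b->0 0c->0 1a->2 1b->0 1c->2 2a->2 2b->1 2c->0

Grow the machine one transition at a time. Run the examples from 0; the earliest place one falls off (shortest prefix, ties alphabetical) gets sent to the lowest-numbered state that keeps every Accept/Reject pair distinguishable — a pair clashes when both reach the same state with identical unread suffix — and to a fresh state only if none does.
a: 0a undefined. 0a->0: no, abc/aaabc meet in 0 with "bc" left. Open state 1: 0a->1.
b: 0b undefined. 0b->0: ok.
c: 0c undefined. 0c->0: ok.
aa: 1a undefined. 1a->0: no, bb/baa meet in 0. 1a->1: no, ca/baa meet in 1. Open state 2: 1a->2.
ab: 1b undefined. 1b->0: ok.
aaa: 2a undefined. 2a->0: no, cab/aaabc meet in 0. 2a->1: no, cab/aaabc meet in 0. 2a->2: ok.
bac: 1c undefined. 1c->0: no, cab/bac meet in 0. 1c->1: no, ca/bac meet in 1. 1c->2: ok.
aaab: 2b undefined. 2b->0: no, cab/aaabc meet in 0. 2b->1: ok.
aaac: 2c undefined. 2c->0: ok.
All examples now run through 3 states with every (state, symbol) defined. Accept strings end in {0,1}, Reject strings end in {2}; accept={0,1}.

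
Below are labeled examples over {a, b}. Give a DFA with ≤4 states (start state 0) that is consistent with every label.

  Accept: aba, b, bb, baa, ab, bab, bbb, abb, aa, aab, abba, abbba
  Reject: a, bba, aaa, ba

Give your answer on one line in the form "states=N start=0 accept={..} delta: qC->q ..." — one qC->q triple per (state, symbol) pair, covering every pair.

State merging on the prefix tree: take the shortest (then alphabetical) example prefix whose next move is undefined and point that move at state 0, else 1, else 2, ...; a target is out if some Accept/Reject pair would then sit in one state with the same input left (inseparable). If every existing state is out, open a new one.
a: 0a undefined. 0a->0: no, aba/ba meet in 0 with "ba" left. Open state 1: 0a->1.
b: 0b undefined. 0b->0: ok.
aa: 1a undefined. 1a->0: ok.
ab: 1b undefined. 1b->0: no, aba/a meet in 1. 1b->1: no, ab/a meet in 1. Open state 2: 1b->2.
aba: 2a undefined. 2a->0: ok.
abb: 2b undefined. 2b->0: no, abba/a meet in 1. 2b->1: no, abb/a meet in 1. 2b->2: ok.
All examples now run through 3 states with every (state, symbol) defined. Accept strings end in {0,2}, Reject strings end in {1}; accept={0,2}.

states=3 start=0 accept={0,2} delta: 0a->1 0b->0 1a->0 1b->2 2a->0 2b->2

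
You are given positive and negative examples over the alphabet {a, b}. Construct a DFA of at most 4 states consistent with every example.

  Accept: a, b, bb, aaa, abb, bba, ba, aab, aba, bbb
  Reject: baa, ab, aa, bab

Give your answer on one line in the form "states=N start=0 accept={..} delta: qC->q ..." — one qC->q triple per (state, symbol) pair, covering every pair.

Grow the machine one transition at a time. Run the examples from 0; the earliest place one falls off (shortest prefix, ties alphabetical) gets sent to the lowest-numbered state that keeps every Accept/Reject pair distinguishable — a pair clashes when both reach the same state with identical unread suffix — and to a fresh state only if none does.
a: 0a undefined. 0a->0: no, a/aa meet in 0. Open state 1: 0a->1.
b: 0b undefined. 0b->0: ok.
aa: 1a undefined. 1a->0: no, b/baa meet in 0. 1a->1: no, a/baa meet in 1. Open state 2: 1a->2.
ab: 1b undefined. 1b->0: no, b/ab meet in 0. 1b->1: no, a/ab meet in 1. 1b->2: ok.
aaa: 2a undefined. 2a->0: ok.
aab: 2b undefined. 2b->0: ok.
All examples now run through 3 states with every (state, symbol) defined. Accept strings end in {0,1}, Reject strings end in {2}; accept={0,1}.

states=3 start=0 accept={0,1} delta: 0a->1 0b->0 1a->2 1b->2 2a->0 2b->0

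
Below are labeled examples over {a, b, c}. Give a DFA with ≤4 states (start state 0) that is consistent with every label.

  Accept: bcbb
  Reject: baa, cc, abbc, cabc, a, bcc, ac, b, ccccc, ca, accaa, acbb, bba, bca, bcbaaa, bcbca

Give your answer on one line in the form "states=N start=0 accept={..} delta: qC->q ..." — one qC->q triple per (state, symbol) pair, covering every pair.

State merging on the prefix tree: take the shortest (then alphabetical) example prefix whose next move is undefined and point that move at state 0, else 1, else 2, ...; a target is out if some Accept/Reject pair would then sit in one state with the same input left (inseparable). If every existing state is out, open a new one.
a: 0a undefined. 0a->0: ok.
b: 0b undefined. 0b->0: no, bcbb/acbb meet in 0 with "cbb" left. Open state 1: 0b->1.
c: 0c undefined. 0c->0: ok.
ba: 1a undefined. 1a->0: ok.
bb: 1b undefined. 1b->0: ok.
bc: 1c undefined. 1c->0: no, bcbb/baa meet in 0. 1c->1: no, bcbb/cabc meet in 1. Open state 2: 1c->2.
bca: 2a undefined. 2a->0: ok.
bcb: 2b undefined. 2b->0: no, bcbb/b meet in 1. 2b->1: no, bcbb/baa meet in 0. 2b->2: no, bcbb/cabc meet in 2. Open state 3: 2b->3.
bcc: 2c undefined. 2c->0: ok.
bcba: 3a undefined. 3a->0: ok.
bcbb: 3b undefined. 3b->0: no, bcbb/baa meet in 0. 3b->1: no, bcbb/b meet in 1. 3b->2: no, bcbb/cabc meet in 2. 3b->3: ok.
bcbc: 3c undefined. 3c->0: ok.
All examples now run through 4 states with every (state, symbol) defined. Accept strings end in {3}, Reject strings end in {0,1,2}; accept={3}.

states=4 start=0 accept={3} delta: 0a->0 0b->1 0c->0 1a->0 1b->0 1c->2 2a->0 2b->3 2c->0 3a->0 3b->3 3c->0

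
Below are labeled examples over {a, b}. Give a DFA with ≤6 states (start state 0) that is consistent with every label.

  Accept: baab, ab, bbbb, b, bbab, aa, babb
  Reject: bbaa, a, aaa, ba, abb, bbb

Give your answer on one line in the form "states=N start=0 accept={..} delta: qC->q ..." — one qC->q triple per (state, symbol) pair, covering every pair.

Grow the machine one transition at a time. Run the examples from 0; the earliest place one falls off (shortest prefix, ties alphabetical) gets sent to the lowest-numbered state that keeps every Accept/Reject pair distinguishable — a pair clashes when both reach the same state with identical unread suffix — and to a fresh state only if none does.
a: 0a undefined. 0a->0: no, aa/a meet in 0. Open state 1: 0a->1.
b: 0b undefined. 0b->0: no, bbbb/bbb meet in 0. 0b->1: no, b/a meet in 1. Open state 2: 0b->2.
aa: 1a undefined. 1a->0: ok.
ab: 1b undefined. 1b->0: no, b/abb meet in 2. 1b->1: no, ab/a meet in 1. 1b->2: ok.
ba: 2a undefined. 2a->0: no, aa/ba meet in 0. 2a->1: no, babb/abb meet in 2 with "b" left. 2a->2: no, baab/abb meet in 2 with "b" left. Open state 3: 2a->3.
bb: 2b undefined. 2b->0: no, ab/bbb meet in 2. 2b->1: no, ab/bbb meet in 2. 2b->2: no, ab/abb meet in 2. 2b->3: ok.
baa: 3a undefined. 3a->0: ok.
bab: 3b undefined. 3b->0: no, aa/bbb meet in 0. 3b->1: ok.
All examples now run through 4 states with every (state, symbol) defined. Accept strings end in {0,2}, Reject strings end in {1,3}; accept={0,2}.

states=4 start=0 accept={0,2} delta: 0a->1 0b->2 1a->0 1b->2 2a->3 2b->3 3a->0 3b->1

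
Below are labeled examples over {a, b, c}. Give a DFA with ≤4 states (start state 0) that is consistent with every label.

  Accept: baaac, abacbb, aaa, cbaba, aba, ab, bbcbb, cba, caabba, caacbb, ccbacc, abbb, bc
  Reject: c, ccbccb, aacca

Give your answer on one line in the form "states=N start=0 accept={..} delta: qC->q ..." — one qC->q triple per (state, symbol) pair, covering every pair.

states=4 start=0 accept={0,1,3} delta: 0a->0 0b->1 0c->2 1a->1 1b->0 1c->0 2a->0 2b->0 2c->3 3a->2 3b->2 3c->3

State merging on the prefix tree: take the shortest (then alphabetical) example prefix whose next move is undefined and point that move at state 0, else 1, else 2, ...; a target is out if some Accept/Reject pair would then sit in one state with the same input left (inseparable). If every existing state is out, open a new one.
a: 0a undefined. 0a->0: ok.
b: 0b undefined. 0b->0: no, baaac/c meet in 0 with "c" left. Open state 1: 0b->1.
c: 0c undefined. 0c->0: no, aaa/c meet in 0. 0c->1: no, ab/c meet in 1. Open state 2: 0c->2.
ba: 1a undefined. 1a->0: no, baaac/c meet in 2. 1a->1: ok.
bb: 1b undefined. 1b->0: ok.
bc: 1c undefined. 1c->0: ok.
ca: 2a undefined. 2a->0: ok.
cb: 2b undefined. 2b->0: ok.
cc: 2c undefined. 2c->0: no, baaac/ccbccb meet in 0. 2c->1: no, baaac/ccbccb meet in 0. 2c->2: no, baaac/ccbccb meet in 0. Open state 3: 2c->3.
ccb: 3b undefined. 3b->0: no, baaac/ccbccb meet in 0. 3b->1: no, baaac/ccbccb meet in 0. 3b->2: ok.
aacca: 3a undefined. 3a->0: no, baaac/aacca meet in 0. 3a->1: no, cbaba/aacca meet in 1. 3a->2: ok.
ccbcc: 3c undefined. 3c->0: no, cbaba/ccbccb meet in 1. 3c->1: no, baaac/ccbccb meet in 0. 3c->2: no, baaac/ccbccb meet in 0. 3c->3: ok.
All examples now run through 4 states with every (state, symbol) defined. Accept strings end in {0,1,3}, Reject strings end in {2}; accept={0,1,3}.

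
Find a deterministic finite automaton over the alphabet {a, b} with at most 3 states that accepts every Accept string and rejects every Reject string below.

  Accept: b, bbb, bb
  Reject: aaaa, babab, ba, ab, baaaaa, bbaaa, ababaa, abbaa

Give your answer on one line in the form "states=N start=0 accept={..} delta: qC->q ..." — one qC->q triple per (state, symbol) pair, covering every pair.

states=2 start=0 accept={0} delta: 0a->1 0b->0 1a->1 1b->1

Grow the machine one transition at a time. Run the examples from 0; the earliest place one falls off (shortest prefix, ties alphabetical) gets sent to the lowest-numbered state that keeps every Accept/Reject pair distinguishable — a pair clashes when both reach the same state with identical unread suffix — and to a fresh state only if none does.
a: 0a undefined. 0a->0: no, b/ab meet in 0 with "b" left. Open state 1: 0a->1.
b: 0b undefined. 0b->0: ok.
aa: 1a undefined. 1a->0: no, b/aaaa meet in 0. 1a->1: ok.
ab: 1b undefined. 1b->0: no, b/babab meet in 0. 1b->1: ok.
All examples now run through 2 states with every (state, symbol) defined. Accept strings end in {0}, Reject strings end in {1}; accept={0}.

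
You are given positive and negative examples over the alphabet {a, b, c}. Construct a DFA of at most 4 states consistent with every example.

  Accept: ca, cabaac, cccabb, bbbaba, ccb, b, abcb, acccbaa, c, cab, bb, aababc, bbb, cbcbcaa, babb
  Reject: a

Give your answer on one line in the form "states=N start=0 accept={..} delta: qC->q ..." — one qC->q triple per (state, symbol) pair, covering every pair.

Fold the examples into a partial DFA from state 0: repeatedly fix the first undefined (state, symbol) met by the shortest-then-alphabetical prefix, trying targets in increasing order and rejecting any under which an Accept and a Reject string meet in one state with the same remainder; add a state when all current targets are rejected. Accepting states are where Accept strings end.
a: 0a undefined. 0a->0: ok.
b: 0b undefined. 0b->0: no, bbbaba/a meet in 0. Open state 1: 0b->1.
c: 0c undefined. 0c->0: no, ca/a meet in 0. 0c->1: ok.
ba: 1a undefined. 1a->0: no, ca/a meet in 0. 1a->1: ok.
bb: 1b undefined. 1b->0: no, bbbaba/a meet in 0. 1b->1: ok.
cc: 1c undefined. 1c->0: no, cabaac/a meet in 0. 1c->1: ok.
All examples now run through 2 states with every (state, symbol) defined. Accept strings end in {1}, Reject strings end in {0}; accept={1}.

states=2 start=0 accept={1} delta: 0a->0 0b->1 0c->1 1a->1 1b->1 1c->1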